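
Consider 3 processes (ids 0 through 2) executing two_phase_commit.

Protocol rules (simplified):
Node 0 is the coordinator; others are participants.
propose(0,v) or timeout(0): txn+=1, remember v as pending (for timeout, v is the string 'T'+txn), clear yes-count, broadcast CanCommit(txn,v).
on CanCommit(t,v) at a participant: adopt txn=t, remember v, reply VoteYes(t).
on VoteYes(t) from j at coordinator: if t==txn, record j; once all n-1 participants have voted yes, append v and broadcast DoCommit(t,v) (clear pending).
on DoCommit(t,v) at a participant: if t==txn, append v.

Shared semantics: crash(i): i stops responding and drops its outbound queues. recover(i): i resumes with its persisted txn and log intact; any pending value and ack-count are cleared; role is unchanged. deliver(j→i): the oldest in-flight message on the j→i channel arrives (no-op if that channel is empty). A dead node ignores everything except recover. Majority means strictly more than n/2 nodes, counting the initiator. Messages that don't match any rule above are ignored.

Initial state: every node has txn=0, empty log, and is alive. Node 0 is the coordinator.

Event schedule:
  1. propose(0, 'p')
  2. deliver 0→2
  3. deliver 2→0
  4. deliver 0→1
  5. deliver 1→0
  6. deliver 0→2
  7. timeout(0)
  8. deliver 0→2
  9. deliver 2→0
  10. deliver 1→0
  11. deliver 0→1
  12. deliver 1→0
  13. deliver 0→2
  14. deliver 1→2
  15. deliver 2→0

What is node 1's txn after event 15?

after 1 — propose(0,'p'): n0:coor/t1/[-]
after 2 — deliver 0→2: n2:part/t1/[-]
after 3 — deliver 2→0: ·
after 4 — deliver 0→1: n1:part/t1/[-]
after 5 — deliver 1→0: n0:coor/t1/[p]
after 6 — deliver 0→2: n2:part/t1/[p]
after 7 — timeout(0): n0:coor/t2/[p]
after 8 — deliver 0→2: n2:part/t2/[p]
after 9 — deliver 2→0: ·
after 10 — deliver 1→0: ·
after 11 — deliver 0→1: n1:part/t1/[p]
after 12 — deliver 1→0: ·
after 13 — deliver 0→2: ·
after 14 — deliver 1→2: ·
after 15 — deliver 2→0: ·

1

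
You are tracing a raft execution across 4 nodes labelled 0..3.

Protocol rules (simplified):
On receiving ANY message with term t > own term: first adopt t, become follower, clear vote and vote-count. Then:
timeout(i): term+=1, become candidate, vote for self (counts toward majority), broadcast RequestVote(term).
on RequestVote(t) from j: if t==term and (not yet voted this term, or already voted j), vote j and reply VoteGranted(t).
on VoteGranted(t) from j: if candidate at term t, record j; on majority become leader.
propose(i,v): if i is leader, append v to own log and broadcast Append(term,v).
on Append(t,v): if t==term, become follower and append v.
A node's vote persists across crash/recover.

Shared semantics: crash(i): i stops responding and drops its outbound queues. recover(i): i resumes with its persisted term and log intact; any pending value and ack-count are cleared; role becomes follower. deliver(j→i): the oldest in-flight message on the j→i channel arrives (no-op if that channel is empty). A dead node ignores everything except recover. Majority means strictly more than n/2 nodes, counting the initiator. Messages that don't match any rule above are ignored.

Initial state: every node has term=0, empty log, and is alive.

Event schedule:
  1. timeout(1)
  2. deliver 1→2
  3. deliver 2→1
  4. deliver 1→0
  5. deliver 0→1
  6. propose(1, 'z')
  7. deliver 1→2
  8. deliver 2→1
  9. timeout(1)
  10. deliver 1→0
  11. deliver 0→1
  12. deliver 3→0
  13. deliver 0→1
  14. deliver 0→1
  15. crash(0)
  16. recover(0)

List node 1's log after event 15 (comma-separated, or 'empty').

1. timeout(1):  <1:cand t1 ->
2. deliver 1→2:  <2:foll t1 ->
3. deliver 2→1:  nop
4. deliver 1→0:  <0:foll t1 ->
5. deliver 0→1:  <1:lead t1 ->
6. propose(1,'z'):  <1:lead t1 z>
7. deliver 1→2:  <2:foll t1 z>
8. deliver 2→1:  nop
9. timeout(1):  <1:cand t2 z>
10. deliver 1→0:  <0:foll t1 z>
11. deliver 0→1:  nop
12. deliver 3→0:  nop
13. deliver 0→1:  nop
14. deliver 0→1:  nop
15. crash(0):  <0:✗foll t1 z>

z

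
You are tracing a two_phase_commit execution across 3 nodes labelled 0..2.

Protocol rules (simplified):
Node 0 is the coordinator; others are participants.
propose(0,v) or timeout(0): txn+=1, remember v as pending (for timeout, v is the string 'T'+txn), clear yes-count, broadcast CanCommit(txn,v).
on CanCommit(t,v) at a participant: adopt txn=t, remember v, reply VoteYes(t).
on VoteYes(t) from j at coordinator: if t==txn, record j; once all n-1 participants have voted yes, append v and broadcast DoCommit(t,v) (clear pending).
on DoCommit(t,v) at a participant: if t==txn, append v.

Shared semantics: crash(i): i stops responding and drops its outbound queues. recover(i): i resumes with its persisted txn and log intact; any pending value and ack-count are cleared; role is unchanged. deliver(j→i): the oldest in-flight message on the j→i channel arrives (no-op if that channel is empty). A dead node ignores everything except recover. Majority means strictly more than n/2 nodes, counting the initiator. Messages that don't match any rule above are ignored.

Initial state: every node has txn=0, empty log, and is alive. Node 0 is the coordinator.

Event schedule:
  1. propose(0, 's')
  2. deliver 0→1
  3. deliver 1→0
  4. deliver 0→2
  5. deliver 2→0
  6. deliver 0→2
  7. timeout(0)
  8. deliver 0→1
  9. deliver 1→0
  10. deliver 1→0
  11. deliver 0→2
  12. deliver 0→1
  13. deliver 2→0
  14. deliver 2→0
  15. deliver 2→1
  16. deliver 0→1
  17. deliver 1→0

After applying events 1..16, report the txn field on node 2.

2

[1] propose(0,'s') → N0(coor t1 [-])
[2] deliver 0→1 → N1(part t1 [-])
[3] deliver 1→0 → ∅
[4] deliver 0→2 → N2(part t1 [-])
[5] deliver 2→0 → N0(coor t1 [s])
[6] deliver 0→2 → N2(part t1 [s])
[7] timeout(0) → N0(coor t2 [s])
[8] deliver 0→1 → N1(part t1 [s])
[9] deliver 1→0 → ∅
[10] deliver 1→0 → ∅
[11] deliver 0→2 → N2(part t2 [s])
[12] deliver 0→1 → N1(part t2 [s])
[13] deliver 2→0 → ∅
[14] deliver 2→0 → ∅
[15] deliver 2→1 → ∅
[16] deliver 0→1 → ∅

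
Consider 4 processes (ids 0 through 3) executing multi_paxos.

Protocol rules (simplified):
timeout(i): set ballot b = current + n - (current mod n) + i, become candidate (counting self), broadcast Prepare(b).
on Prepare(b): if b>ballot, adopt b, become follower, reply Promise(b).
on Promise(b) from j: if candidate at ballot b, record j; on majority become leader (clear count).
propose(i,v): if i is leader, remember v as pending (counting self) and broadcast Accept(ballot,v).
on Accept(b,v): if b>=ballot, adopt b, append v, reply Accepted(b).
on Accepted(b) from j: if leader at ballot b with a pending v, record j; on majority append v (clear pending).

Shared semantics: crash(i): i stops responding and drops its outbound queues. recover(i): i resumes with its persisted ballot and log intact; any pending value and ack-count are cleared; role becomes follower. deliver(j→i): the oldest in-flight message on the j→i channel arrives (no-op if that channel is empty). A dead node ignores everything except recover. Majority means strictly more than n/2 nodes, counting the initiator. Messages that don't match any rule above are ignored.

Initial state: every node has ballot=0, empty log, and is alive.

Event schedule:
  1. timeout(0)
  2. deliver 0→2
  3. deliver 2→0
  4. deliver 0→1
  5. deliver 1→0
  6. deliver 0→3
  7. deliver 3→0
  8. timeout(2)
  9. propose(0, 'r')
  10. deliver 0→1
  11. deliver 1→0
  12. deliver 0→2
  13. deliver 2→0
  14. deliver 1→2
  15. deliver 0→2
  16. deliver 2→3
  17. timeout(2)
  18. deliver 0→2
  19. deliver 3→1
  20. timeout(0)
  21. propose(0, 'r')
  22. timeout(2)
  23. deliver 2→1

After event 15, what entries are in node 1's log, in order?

r

[1] timeout(0) → N0(cand b4 [-])
[2] deliver 0→2 → N2(foll b4 [-])
[3] deliver 2→0 → ∅
[4] deliver 0→1 → N1(foll b4 [-])
[5] deliver 1→0 → N0(lead b4 [-])
[6] deliver 0→3 → N3(foll b4 [-])
[7] deliver 3→0 → ∅
[8] timeout(2) → N2(cand b10 [-])
[9] propose(0,'r') → ∅
[10] deliver 0→1 → N1(foll b4 [r])
[11] deliver 1→0 → ∅
[12] deliver 0→2 → ∅
[13] deliver 2→0 → N0(foll b10 [-])
[14] deliver 1→2 → ∅
[15] deliver 0→2 → ∅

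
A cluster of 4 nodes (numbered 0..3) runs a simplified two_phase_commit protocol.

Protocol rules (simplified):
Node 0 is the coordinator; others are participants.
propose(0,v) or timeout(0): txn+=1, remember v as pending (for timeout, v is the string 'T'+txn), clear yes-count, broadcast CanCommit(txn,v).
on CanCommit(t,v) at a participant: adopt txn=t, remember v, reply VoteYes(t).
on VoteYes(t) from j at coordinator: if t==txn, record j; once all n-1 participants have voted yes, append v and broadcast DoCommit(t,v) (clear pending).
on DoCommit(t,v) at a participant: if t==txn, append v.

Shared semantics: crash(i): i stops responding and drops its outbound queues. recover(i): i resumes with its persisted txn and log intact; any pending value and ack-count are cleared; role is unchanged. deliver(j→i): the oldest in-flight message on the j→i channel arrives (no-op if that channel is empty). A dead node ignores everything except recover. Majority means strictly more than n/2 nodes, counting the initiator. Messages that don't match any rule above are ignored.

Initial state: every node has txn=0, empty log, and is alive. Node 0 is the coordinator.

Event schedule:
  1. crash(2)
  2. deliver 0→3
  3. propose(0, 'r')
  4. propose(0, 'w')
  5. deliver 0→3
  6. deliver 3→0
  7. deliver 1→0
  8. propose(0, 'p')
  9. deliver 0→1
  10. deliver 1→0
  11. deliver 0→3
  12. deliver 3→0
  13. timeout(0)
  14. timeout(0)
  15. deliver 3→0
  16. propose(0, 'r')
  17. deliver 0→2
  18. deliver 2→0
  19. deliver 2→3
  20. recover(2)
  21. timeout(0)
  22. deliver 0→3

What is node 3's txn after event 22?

1. crash(2):  <2:✗part t0 ->
2. deliver 0→3:  nop
3. propose(0,'r'):  <0:coor t1 ->
4. propose(0,'w'):  <0:coor t2 ->
5. deliver 0→3:  <3:part t1 ->
6. deliver 3→0:  nop
7. deliver 1→0:  nop
8. propose(0,'p'):  <0:coor t3 ->
9. deliver 0→1:  <1:part t1 ->
10. deliver 1→0:  nop
11. deliver 0→3:  <3:part t2 ->
12. deliver 3→0:  nop
13. timeout(0):  <0:coor t4 ->
14. timeout(0):  <0:coor t5 ->
15. deliver 3→0:  nop
16. propose(0,'r'):  <0:coor t6 ->
17. deliver 0→2:  nop
18. deliver 2→0:  nop
19. deliver 2→3:  nop
20. recover(2):  <2:part t0 ->
21. timeout(0):  <0:coor t7 ->
22. deliver 0→3:  <3:part t3 ->

3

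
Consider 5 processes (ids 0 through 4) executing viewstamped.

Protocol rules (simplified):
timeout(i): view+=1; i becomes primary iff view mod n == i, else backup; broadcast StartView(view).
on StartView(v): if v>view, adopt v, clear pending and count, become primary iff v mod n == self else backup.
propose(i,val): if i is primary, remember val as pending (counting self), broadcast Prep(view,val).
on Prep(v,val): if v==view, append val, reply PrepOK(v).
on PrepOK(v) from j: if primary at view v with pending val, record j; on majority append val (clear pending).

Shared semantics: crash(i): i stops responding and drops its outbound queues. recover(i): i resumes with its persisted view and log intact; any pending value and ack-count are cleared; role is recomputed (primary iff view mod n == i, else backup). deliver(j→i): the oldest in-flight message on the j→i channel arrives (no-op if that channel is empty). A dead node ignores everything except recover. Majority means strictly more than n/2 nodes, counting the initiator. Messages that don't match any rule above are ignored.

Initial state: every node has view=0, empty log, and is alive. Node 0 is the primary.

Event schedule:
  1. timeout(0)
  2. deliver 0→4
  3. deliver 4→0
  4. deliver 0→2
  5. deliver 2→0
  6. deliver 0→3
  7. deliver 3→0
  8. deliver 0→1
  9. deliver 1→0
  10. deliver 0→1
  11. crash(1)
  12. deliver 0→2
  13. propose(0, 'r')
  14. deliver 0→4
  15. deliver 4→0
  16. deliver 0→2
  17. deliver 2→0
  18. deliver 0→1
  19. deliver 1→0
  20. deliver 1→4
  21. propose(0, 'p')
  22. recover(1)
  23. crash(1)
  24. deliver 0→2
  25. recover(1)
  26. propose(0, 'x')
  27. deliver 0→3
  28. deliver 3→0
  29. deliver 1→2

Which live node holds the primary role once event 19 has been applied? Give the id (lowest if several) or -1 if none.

-1

e1 timeout(0): 0[back,v=1,-]
e2 deliver 0→4: 4[back,v=1,-]
e3 deliver 4→0: ·
e4 deliver 0→2: 2[back,v=1,-]
e5 deliver 2→0: ·
e6 deliver 0→3: 3[back,v=1,-]
e7 deliver 3→0: ·
e8 deliver 0→1: 1[prim,v=1,-]
e9 deliver 1→0: ·
e10 deliver 0→1: ·
e11 crash(1): 1[✗prim,v=1,-]
e12 deliver 0→2: ·
e13 propose(0,'r'): ·
e14 deliver 0→4: ·
e15 deliver 4→0: ·
e16 deliver 0→2: ·
e17 deliver 2→0: ·
e18 deliver 0→1: ·
e19 deliver 1→0: ·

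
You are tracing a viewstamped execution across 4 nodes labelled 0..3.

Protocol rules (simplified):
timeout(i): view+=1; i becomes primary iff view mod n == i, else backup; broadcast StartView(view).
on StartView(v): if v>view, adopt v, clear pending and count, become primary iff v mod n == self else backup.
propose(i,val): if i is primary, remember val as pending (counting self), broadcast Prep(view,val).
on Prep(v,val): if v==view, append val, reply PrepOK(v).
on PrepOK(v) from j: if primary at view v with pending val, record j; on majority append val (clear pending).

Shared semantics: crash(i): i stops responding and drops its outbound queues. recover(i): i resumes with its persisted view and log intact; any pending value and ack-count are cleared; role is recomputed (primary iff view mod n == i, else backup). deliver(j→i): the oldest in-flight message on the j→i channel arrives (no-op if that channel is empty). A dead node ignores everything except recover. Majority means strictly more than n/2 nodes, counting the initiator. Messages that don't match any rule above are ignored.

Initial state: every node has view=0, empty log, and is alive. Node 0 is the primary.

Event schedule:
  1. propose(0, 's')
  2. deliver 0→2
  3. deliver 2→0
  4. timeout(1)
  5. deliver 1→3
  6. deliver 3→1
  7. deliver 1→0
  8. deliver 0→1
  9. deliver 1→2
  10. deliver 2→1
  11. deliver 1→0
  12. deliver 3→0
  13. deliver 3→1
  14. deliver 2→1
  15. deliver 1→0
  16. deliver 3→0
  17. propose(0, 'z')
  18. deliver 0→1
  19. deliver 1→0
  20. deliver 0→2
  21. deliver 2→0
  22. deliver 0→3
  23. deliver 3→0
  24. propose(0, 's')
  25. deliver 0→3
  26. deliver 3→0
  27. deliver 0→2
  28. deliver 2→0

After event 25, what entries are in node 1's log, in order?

after 1 — propose(0,'s'): ·
after 2 — deliver 0→2: n2:back/v0/[s]
after 3 — deliver 2→0: ·
after 4 — timeout(1): n1:prim/v1/[-]
after 5 — deliver 1→3: n3:back/v1/[-]
after 6 — deliver 3→1: ·
after 7 — deliver 1→0: n0:back/v1/[-]
after 8 — deliver 0→1: ·
after 9 — deliver 1→2: n2:back/v1/[s]
after 10 — deliver 2→1: ·
after 11 — deliver 1→0: ·
after 12 — deliver 3→0: ·
after 13 — deliver 3→1: ·
after 14 — deliver 2→1: ·
after 15 — deliver 1→0: ·
after 16 — deliver 3→0: ·
after 17 — propose(0,'z'): ·
after 18 — deliver 0→1: ·
after 19 — deliver 1→0: ·
after 20 — deliver 0→2: ·
after 21 — deliver 2→0: ·
after 22 — deliver 0→3: ·
after 23 — deliver 3→0: ·
after 24 — propose(0,'s'): ·
after 25 — deliver 0→3: ·

empty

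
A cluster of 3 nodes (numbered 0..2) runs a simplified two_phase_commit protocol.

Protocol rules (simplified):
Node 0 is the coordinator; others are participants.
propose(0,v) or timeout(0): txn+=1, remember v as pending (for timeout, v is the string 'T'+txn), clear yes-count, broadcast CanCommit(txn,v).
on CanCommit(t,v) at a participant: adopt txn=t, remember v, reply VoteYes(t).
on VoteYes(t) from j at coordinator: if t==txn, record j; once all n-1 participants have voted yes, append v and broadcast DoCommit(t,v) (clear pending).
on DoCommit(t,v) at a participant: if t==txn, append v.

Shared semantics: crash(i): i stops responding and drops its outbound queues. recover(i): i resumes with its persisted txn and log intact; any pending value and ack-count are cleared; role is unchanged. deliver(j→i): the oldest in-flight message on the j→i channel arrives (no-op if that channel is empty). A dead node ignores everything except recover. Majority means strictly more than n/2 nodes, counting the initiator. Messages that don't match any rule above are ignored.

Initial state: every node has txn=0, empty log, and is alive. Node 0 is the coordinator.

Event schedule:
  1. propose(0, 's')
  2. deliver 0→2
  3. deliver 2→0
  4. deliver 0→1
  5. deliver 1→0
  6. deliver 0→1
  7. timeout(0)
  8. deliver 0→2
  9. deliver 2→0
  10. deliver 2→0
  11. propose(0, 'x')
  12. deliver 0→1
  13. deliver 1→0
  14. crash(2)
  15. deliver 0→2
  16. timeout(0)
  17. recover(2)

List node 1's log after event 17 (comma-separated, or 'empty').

s

e1 propose(0,'s'): 0[coor,t=1,-]
e2 deliver 0→2: 2[part,t=1,-]
e3 deliver 2→0: ·
e4 deliver 0→1: 1[part,t=1,-]
e5 deliver 1→0: 0[coor,t=1,s]
e6 deliver 0→1: 1[part,t=1,s]
e7 timeout(0): 0[coor,t=2,s]
e8 deliver 0→2: 2[part,t=1,s]
e9 deliver 2→0: ·
e10 deliver 2→0: ·
e11 propose(0,'x'): 0[coor,t=3,s]
e12 deliver 0→1: 1[part,t=2,s]
e13 deliver 1→0: ·
e14 crash(2): 2[✗part,t=1,s]
e15 deliver 0→2: ·
e16 timeout(0): 0[coor,t=4,s]
e17 recover(2): 2[part,t=1,s]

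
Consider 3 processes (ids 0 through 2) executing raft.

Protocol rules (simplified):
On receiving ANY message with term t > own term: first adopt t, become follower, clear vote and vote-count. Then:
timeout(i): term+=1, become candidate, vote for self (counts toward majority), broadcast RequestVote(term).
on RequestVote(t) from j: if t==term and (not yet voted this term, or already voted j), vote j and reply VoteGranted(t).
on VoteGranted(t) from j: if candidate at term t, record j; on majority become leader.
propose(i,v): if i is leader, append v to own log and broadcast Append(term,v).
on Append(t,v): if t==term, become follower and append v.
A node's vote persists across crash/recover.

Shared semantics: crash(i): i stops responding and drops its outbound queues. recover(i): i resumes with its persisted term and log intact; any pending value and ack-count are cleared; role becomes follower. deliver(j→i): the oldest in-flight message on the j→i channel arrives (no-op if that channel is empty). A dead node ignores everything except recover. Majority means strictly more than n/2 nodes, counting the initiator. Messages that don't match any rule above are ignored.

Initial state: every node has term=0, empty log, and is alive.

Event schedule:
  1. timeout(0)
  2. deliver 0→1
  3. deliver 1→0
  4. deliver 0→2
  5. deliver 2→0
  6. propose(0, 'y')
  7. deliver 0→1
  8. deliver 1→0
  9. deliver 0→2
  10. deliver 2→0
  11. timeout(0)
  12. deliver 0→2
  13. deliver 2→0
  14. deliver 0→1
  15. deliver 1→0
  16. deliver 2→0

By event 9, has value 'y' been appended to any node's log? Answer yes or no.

e1 timeout(0): 0[cand,t=1,-]
e2 deliver 0→1: 1[foll,t=1,-]
e3 deliver 1→0: 0[lead,t=1,-]
e4 deliver 0→2: 2[foll,t=1,-]
e5 deliver 2→0: ·
e6 propose(0,'y'): 0[lead,t=1,y]
e7 deliver 0→1: 1[foll,t=1,y]
e8 deliver 1→0: ·
e9 deliver 0→2: 2[foll,t=1,y]

yes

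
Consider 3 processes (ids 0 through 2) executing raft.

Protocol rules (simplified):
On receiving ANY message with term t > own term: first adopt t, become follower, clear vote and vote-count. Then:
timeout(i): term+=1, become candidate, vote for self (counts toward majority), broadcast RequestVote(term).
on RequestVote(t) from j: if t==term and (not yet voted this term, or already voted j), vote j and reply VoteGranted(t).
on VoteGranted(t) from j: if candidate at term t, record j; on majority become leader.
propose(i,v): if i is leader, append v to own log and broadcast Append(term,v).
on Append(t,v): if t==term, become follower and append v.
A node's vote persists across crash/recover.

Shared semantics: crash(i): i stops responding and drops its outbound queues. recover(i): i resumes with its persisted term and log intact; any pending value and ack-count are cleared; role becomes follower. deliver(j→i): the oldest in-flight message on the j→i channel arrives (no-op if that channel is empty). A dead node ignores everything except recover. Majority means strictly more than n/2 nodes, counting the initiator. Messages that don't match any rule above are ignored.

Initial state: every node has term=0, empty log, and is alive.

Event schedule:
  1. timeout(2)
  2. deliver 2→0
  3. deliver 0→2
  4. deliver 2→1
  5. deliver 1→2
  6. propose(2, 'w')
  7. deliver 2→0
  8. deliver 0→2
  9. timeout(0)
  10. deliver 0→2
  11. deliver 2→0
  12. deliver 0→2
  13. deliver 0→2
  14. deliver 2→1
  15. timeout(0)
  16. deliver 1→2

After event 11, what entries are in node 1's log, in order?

after 1 — timeout(2): n2:cand/t1/[-]
after 2 — deliver 2→0: n0:foll/t1/[-]
after 3 — deliver 0→2: n2:lead/t1/[-]
after 4 — deliver 2→1: n1:foll/t1/[-]
after 5 — deliver 1→2: ·
after 6 — propose(2,'w'): n2:lead/t1/[w]
after 7 — deliver 2→0: n0:foll/t1/[w]
after 8 — deliver 0→2: ·
after 9 — timeout(0): n0:cand/t2/[w]
after 10 — deliver 0→2: n2:foll/t2/[w]
after 11 — deliver 2→0: n0:lead/t2/[w]

empty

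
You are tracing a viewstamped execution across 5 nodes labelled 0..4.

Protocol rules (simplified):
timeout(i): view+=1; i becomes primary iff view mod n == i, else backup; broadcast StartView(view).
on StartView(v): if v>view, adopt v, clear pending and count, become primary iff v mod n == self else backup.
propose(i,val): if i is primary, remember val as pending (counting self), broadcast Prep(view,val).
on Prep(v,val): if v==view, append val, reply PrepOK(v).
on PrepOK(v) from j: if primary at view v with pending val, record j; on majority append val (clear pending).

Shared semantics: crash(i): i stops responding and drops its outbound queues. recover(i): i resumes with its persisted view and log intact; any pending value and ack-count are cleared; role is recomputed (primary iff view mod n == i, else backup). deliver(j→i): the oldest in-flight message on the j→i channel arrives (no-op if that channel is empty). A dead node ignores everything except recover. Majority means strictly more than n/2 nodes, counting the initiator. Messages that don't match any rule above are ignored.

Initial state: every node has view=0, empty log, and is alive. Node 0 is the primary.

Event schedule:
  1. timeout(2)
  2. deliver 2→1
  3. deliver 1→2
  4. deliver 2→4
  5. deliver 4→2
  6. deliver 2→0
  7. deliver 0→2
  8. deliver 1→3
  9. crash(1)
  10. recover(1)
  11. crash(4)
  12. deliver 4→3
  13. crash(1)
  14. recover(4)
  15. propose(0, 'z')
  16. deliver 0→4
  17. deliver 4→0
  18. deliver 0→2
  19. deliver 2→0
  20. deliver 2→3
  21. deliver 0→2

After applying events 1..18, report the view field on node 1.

1

[1] timeout(2) → N2(back v1 [-])
[2] deliver 2→1 → N1(prim v1 [-])
[3] deliver 1→2 → ∅
[4] deliver 2→4 → N4(back v1 [-])
[5] deliver 4→2 → ∅
[6] deliver 2→0 → N0(back v1 [-])
[7] deliver 0→2 → ∅
[8] deliver 1→3 → ∅
[9] crash(1) → N1(✗prim v1 [-])
[10] recover(1) → N1(prim v1 [-])
[11] crash(4) → N4(✗back v1 [-])
[12] deliver 4→3 → ∅
[13] crash(1) → N1(✗prim v1 [-])
[14] recover(4) → N4(back v1 [-])
[15] propose(0,'z') → ∅
[16] deliver 0→4 → ∅
[17] deliver 4→0 → ∅
[18] deliver 0→2 → ∅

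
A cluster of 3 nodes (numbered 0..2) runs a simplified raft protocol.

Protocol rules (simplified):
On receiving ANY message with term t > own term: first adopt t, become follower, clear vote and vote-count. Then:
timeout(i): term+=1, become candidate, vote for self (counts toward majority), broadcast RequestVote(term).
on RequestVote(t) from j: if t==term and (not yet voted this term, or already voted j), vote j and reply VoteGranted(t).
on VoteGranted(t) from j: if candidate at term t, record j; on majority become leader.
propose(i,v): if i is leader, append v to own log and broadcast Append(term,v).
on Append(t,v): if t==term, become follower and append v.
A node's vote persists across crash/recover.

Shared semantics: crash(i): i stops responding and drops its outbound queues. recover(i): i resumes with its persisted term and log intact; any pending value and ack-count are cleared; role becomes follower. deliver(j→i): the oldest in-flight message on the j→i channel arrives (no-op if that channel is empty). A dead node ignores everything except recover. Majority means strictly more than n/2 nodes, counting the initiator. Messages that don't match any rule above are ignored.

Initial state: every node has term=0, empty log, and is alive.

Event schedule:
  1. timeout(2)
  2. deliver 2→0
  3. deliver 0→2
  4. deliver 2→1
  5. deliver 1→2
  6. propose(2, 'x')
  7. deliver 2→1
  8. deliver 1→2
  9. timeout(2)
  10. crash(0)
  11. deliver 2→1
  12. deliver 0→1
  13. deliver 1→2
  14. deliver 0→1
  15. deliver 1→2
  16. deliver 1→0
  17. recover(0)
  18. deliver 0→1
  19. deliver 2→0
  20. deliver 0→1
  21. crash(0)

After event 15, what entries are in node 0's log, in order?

1. timeout(2):  <2:cand t1 ->
2. deliver 2→0:  <0:foll t1 ->
3. deliver 0→2:  <2:lead t1 ->
4. deliver 2→1:  <1:foll t1 ->
5. deliver 1→2:  nop
6. propose(2,'x'):  <2:lead t1 x>
7. deliver 2→1:  <1:foll t1 x>
8. deliver 1→2:  nop
9. timeout(2):  <2:cand t2 x>
10. crash(0):  <0:✗foll t1 ->
11. deliver 2→1:  <1:foll t2 x>
12. deliver 0→1:  nop
13. deliver 1→2:  <2:lead t2 x>
14. deliver 0→1:  nop
15. deliver 1→2:  nop

empty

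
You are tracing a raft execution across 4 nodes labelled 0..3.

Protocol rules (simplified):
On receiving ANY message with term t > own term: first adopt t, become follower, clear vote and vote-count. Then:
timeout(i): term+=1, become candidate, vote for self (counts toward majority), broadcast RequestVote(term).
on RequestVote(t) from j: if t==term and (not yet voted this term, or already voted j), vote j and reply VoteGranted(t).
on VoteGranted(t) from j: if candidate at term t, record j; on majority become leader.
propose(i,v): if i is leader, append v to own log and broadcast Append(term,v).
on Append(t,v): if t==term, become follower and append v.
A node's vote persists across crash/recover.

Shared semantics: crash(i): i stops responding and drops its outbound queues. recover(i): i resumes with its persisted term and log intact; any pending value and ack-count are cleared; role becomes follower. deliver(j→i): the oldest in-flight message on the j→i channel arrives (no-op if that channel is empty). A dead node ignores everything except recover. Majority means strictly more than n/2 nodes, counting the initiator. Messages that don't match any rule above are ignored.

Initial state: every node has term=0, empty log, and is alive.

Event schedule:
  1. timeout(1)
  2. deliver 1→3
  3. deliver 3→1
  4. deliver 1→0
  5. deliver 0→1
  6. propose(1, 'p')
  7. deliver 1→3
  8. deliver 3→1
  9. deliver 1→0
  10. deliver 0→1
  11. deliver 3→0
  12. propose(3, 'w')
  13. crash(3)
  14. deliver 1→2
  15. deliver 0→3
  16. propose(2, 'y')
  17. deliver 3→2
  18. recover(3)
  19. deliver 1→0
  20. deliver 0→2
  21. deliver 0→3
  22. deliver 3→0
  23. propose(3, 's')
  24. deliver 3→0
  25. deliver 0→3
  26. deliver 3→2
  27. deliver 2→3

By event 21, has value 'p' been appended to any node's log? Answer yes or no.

yes

after 1 — timeout(1): n1:cand/t1/[-]
after 2 — deliver 1→3: n3:foll/t1/[-]
after 3 — deliver 3→1: ·
after 4 — deliver 1→0: n0:foll/t1/[-]
after 5 — deliver 0→1: n1:lead/t1/[-]
after 6 — propose(1,'p'): n1:lead/t1/[p]
after 7 — deliver 1→3: n3:foll/t1/[p]
after 8 — deliver 3→1: ·
after 9 — deliver 1→0: n0:foll/t1/[p]
after 10 — deliver 0→1: ·
after 11 — deliver 3→0: ·
after 12 — propose(3,'w'): ·
after 13 — crash(3): n3:✗foll/t1/[p]
after 14 — deliver 1→2: n2:foll/t1/[-]
after 15 — deliver 0→3: ·
after 16 — propose(2,'y'): ·
after 17 — deliver 3→2: ·
after 18 — recover(3): n3:foll/t1/[p]
after 19 — deliver 1→0: ·
after 20 — deliver 0→2: ·
after 21 — deliver 0→3: ·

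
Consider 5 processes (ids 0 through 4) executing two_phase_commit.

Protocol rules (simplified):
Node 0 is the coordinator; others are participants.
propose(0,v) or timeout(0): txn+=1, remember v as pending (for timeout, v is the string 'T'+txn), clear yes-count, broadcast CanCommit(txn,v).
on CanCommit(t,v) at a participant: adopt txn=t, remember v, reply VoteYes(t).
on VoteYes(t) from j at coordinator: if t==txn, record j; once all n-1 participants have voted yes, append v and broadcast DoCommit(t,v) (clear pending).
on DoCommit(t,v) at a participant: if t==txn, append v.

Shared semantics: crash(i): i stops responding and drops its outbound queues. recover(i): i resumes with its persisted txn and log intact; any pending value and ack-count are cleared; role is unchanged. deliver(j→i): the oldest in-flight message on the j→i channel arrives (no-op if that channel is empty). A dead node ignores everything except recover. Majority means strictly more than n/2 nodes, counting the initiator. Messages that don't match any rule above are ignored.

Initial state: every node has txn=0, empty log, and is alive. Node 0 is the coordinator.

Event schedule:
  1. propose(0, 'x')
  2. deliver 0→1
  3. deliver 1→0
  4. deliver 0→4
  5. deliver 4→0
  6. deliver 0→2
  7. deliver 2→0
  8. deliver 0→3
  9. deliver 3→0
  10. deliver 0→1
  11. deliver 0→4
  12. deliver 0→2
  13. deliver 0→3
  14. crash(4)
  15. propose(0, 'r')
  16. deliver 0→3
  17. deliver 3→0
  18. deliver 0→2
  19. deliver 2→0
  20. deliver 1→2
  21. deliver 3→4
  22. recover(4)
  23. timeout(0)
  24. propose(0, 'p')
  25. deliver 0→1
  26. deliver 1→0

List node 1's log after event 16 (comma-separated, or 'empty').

[1] propose(0,'x') → N0(coor t1 [-])
[2] deliver 0→1 → N1(part t1 [-])
[3] deliver 1→0 → ∅
[4] deliver 0→4 → N4(part t1 [-])
[5] deliver 4→0 → ∅
[6] deliver 0→2 → N2(part t1 [-])
[7] deliver 2→0 → ∅
[8] deliver 0→3 → N3(part t1 [-])
[9] deliver 3→0 → N0(coor t1 [x])
[10] deliver 0→1 → N1(part t1 [x])
[11] deliver 0→4 → N4(part t1 [x])
[12] deliver 0→2 → N2(part t1 [x])
[13] deliver 0→3 → N3(part t1 [x])
[14] crash(4) → N4(✗part t1 [x])
[15] propose(0,'r') → N0(coor t2 [x])
[16] deliver 0→3 → N3(part t2 [x])

x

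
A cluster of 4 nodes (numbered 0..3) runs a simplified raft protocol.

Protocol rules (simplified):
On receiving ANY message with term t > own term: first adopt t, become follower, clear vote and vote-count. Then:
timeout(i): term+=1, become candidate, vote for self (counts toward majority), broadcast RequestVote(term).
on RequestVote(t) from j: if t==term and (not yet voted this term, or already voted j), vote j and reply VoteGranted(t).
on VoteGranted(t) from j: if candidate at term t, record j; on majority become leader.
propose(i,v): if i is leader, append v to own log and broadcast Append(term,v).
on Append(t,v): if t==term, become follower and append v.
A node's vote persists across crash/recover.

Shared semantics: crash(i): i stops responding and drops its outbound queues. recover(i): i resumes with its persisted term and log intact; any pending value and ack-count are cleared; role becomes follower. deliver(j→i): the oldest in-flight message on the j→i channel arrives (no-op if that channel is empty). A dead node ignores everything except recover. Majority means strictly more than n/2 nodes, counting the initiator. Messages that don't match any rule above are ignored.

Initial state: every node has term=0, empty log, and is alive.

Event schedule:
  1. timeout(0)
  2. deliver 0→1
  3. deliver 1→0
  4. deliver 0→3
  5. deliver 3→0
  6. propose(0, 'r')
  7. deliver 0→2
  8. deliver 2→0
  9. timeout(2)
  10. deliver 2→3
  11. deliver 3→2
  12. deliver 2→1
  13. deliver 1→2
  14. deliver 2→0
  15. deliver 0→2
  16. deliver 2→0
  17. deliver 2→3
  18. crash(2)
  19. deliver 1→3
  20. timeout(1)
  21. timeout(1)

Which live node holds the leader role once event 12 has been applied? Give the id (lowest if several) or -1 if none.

step 1 timeout(0): 0={cand,t=1,log=-}
step 2 deliver 0→1: 1={foll,t=1,log=-}
step 3 deliver 1→0: —
step 4 deliver 0→3: 3={foll,t=1,log=-}
step 5 deliver 3→0: 0={lead,t=1,log=-}
step 6 propose(0,'r'): 0={lead,t=1,log=r}
step 7 deliver 0→2: 2={foll,t=1,log=-}
step 8 deliver 2→0: —
step 9 timeout(2): 2={cand,t=2,log=-}
step 10 deliver 2→3: 3={foll,t=2,log=-}
step 11 deliver 3→2: —
step 12 deliver 2→1: 1={foll,t=2,log=-}

0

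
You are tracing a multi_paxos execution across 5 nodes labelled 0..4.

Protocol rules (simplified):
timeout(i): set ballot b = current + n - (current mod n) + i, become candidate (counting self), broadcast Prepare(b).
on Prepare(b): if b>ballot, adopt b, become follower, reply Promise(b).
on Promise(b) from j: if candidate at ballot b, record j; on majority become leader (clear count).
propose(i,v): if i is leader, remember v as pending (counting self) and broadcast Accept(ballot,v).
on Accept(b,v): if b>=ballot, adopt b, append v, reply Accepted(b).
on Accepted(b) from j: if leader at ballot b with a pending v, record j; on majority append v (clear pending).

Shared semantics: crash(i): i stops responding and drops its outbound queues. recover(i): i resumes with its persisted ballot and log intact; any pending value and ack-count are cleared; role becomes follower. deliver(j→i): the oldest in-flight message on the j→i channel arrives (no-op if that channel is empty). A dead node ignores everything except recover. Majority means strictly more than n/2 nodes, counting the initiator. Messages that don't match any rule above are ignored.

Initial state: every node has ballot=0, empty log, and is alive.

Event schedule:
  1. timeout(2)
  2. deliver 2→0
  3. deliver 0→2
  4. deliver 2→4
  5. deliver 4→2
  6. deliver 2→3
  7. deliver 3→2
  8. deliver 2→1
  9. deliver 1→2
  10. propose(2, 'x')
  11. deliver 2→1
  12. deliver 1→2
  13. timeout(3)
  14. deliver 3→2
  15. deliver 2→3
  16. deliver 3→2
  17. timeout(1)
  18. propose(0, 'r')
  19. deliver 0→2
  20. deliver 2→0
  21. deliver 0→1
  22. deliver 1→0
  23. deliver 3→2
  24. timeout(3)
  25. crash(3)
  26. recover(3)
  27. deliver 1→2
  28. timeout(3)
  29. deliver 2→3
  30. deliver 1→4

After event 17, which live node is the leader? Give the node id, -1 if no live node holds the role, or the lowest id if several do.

e1 timeout(2): 2[cand,b=7,-]
e2 deliver 2→0: 0[foll,b=7,-]
e3 deliver 0→2: ·
e4 deliver 2→4: 4[foll,b=7,-]
e5 deliver 4→2: 2[lead,b=7,-]
e6 deliver 2→3: 3[foll,b=7,-]
e7 deliver 3→2: ·
e8 deliver 2→1: 1[foll,b=7,-]
e9 deliver 1→2: ·
e10 propose(2,'x'): ·
e11 deliver 2→1: 1[foll,b=7,x]
e12 deliver 1→2: ·
e13 timeout(3): 3[cand,b=13,-]
e14 deliver 3→2: 2[foll,b=13,-]
e15 deliver 2→3: ·
e16 deliver 3→2: ·
e17 timeout(1): 1[cand,b=11,x]

-1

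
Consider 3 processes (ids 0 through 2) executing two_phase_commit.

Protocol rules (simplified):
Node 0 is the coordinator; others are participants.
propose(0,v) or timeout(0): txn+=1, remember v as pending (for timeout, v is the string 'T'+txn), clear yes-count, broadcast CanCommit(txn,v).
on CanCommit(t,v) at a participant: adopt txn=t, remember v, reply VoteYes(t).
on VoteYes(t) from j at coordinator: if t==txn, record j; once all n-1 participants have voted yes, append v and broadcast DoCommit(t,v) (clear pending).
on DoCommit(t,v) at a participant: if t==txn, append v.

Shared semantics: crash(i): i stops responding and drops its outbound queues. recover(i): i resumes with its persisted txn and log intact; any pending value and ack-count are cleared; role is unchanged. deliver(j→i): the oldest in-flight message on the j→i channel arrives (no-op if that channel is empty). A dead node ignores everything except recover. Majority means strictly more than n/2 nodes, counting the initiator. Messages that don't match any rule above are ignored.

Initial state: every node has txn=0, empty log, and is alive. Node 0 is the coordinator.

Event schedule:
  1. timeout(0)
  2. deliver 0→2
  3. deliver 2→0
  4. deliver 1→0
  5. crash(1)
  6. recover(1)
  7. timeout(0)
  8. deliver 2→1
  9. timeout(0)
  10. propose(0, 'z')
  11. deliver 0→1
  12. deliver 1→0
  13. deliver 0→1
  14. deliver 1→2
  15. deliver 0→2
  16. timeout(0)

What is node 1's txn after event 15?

2

1. timeout(0):  <0:coor t1 ->
2. deliver 0→2:  <2:part t1 ->
3. deliver 2→0:  nop
4. deliver 1→0:  nop
5. crash(1):  <1:✗part t0 ->
6. recover(1):  <1:part t0 ->
7. timeout(0):  <0:coor t2 ->
8. deliver 2→1:  nop
9. timeout(0):  <0:coor t3 ->
10. propose(0,'z'):  <0:coor t4 ->
11. deliver 0→1:  <1:part t1 ->
12. deliver 1→0:  nop
13. deliver 0→1:  <1:part t2 ->
14. deliver 1→2:  nop
15. deliver 0→2:  <2:part t2 ->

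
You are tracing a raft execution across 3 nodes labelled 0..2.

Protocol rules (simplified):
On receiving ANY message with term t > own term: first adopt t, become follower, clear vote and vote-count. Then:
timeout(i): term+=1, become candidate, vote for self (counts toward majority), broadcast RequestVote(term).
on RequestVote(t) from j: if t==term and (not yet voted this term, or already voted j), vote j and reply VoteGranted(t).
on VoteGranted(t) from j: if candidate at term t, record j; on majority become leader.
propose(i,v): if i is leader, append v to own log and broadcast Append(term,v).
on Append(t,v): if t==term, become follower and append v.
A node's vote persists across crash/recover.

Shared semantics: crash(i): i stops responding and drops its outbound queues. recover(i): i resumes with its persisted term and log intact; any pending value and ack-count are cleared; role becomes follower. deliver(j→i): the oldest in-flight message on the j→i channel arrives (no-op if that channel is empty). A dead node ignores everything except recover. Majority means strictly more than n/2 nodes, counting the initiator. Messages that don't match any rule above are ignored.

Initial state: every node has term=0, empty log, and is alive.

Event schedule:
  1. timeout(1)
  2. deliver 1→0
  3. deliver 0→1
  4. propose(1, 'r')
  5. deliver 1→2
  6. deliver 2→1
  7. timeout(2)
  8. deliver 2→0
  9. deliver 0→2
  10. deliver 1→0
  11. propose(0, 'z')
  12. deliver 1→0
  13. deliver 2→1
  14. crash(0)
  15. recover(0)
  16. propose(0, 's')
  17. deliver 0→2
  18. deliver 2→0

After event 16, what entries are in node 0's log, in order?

empty

step 1 timeout(1): 1={cand,t=1,log=-}
step 2 deliver 1→0: 0={foll,t=1,log=-}
step 3 deliver 0→1: 1={lead,t=1,log=-}
step 4 propose(1,'r'): 1={lead,t=1,log=r}
step 5 deliver 1→2: 2={foll,t=1,log=-}
step 6 deliver 2→1: —
step 7 timeout(2): 2={cand,t=2,log=-}
step 8 deliver 2→0: 0={foll,t=2,log=-}
step 9 deliver 0→2: 2={lead,t=2,log=-}
step 10 deliver 1→0: —
step 11 propose(0,'z'): —
step 12 deliver 1→0: —
step 13 deliver 2→1: 1={foll,t=2,log=r}
step 14 crash(0): 0={✗foll,t=2,log=-}
step 15 recover(0): 0={foll,t=2,log=-}
step 16 propose(0,'s'): —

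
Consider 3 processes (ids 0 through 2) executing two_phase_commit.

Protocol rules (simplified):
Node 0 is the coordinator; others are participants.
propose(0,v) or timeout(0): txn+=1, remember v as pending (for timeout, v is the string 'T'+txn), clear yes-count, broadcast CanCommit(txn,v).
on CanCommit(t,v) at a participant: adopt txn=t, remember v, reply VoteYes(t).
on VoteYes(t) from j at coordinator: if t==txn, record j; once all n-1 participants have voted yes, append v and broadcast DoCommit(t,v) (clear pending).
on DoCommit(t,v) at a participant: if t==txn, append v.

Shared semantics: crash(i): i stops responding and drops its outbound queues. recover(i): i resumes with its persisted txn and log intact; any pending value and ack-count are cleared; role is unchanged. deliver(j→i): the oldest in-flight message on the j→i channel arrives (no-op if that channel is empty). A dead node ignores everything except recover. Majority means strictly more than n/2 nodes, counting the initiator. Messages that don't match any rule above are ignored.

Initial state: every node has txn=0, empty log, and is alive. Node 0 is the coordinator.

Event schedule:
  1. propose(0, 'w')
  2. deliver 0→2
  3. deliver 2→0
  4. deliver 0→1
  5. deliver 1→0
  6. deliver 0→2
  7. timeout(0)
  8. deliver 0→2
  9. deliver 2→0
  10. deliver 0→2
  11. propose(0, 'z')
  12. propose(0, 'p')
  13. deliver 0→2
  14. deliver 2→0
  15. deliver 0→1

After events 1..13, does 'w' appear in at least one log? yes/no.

yes

[1] propose(0,'w') → N0(coor t1 [-])
[2] deliver 0→2 → N2(part t1 [-])
[3] deliver 2→0 → ∅
[4] deliver 0→1 → N1(part t1 [-])
[5] deliver 1→0 → N0(coor t1 [w])
[6] deliver 0→2 → N2(part t1 [w])
[7] timeout(0) → N0(coor t2 [w])
[8] deliver 0→2 → N2(part t2 [w])
[9] deliver 2→0 → ∅
[10] deliver 0→2 → ∅
[11] propose(0,'z') → N0(coor t3 [w])
[12] propose(0,'p') → N0(coor t4 [w])
[13] deliver 0→2 → N2(part t3 [w])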